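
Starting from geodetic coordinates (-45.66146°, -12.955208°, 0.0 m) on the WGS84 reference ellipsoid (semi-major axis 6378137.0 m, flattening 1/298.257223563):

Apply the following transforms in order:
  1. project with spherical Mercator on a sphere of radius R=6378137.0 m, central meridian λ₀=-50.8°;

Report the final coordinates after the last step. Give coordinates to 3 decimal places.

E=4212862.975 m, N=-5726262.931 m

start: φ=-45.661460°, λ=-12.955208°, h=0.000 m
→ merc (R=6378137.0, λ₀=-50.8°): E=4212862.9746, N=-5726262.9310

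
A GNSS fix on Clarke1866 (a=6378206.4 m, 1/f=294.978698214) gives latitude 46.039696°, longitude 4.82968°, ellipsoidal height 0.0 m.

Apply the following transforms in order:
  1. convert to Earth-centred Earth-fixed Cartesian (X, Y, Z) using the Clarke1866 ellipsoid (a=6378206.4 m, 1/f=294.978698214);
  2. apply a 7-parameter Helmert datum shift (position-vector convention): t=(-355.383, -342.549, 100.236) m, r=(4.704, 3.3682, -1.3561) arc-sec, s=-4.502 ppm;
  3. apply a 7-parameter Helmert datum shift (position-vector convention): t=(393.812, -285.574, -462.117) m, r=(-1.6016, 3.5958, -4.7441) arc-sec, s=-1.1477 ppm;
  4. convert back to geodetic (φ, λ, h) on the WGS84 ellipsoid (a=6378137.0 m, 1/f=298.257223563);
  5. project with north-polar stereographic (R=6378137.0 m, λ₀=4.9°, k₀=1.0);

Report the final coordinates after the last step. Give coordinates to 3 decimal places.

E=-7297.361 m, N=-5149521.844 m

start: φ=46.039696°, λ=4.829680°, h=0.000 m
→ ECEF (a=6378206.400, f=1/294.978698214): X=4419531.0290, Y=373424.0109, Z=4568107.7710
→ Helmert 7p (PV): X=4419232.7989, Y=372946.5463, Z=4568123.7891
→ Helmert 7p (PV): X=4419709.7525, Y=372594.3722, Z=4567576.4934
→ geod (Bowring, a=6378137.000): φ=46.03353700°, λ=4.81880650°, h=-360.8706 m
→ stereo (R=6378137.0, λ₀=4.9°): E=-7297.3607, N=-5149521.8444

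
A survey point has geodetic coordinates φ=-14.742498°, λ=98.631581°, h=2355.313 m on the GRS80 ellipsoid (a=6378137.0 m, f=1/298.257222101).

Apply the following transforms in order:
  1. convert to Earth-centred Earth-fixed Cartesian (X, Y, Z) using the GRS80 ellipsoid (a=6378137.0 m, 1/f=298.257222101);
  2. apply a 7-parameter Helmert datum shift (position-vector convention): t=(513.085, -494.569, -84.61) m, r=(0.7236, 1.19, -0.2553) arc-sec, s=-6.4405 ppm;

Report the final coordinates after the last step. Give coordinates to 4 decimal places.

start: φ=-14.742498°, λ=98.631581°, h=2355.313 m
→ ECEF (a=6378137.000, f=1/298.257222101): X=-926262.5787, Y=6101876.4952, Z=-1613161.9297
→ Helmert 7p (PV): X=-925745.2824, Y=6101349.4326, Z=-1613209.4004

X=-925745.2824 m, Y=6101349.4326 m, Z=-1613209.4004 m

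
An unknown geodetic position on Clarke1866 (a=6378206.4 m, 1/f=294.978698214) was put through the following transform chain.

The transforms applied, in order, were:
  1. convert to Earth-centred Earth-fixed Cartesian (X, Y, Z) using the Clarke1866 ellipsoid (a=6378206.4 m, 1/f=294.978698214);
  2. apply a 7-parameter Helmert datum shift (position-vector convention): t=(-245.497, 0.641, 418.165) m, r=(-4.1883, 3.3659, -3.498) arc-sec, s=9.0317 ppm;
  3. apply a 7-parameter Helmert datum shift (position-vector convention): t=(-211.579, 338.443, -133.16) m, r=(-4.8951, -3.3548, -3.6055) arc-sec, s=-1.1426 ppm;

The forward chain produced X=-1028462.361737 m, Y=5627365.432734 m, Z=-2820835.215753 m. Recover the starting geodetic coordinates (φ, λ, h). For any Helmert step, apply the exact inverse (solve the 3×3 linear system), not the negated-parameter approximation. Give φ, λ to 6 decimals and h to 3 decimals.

φ=-26.404112°, λ=100.354978°, h=3994.633 m

start: X=-1028462.3617, Y=5627365.4327, Z=-2820835.2158 m
→ Helmert⁻¹: X=-1028396.1938, Y=5627082.3806, Z=-2820555.0097
→ Helmert⁻¹: X=-1028190.8076, Y=5627070.7597, Z=-2820850.2150
→ geod (Bowring, a=6378206.400): φ=-26.40411200°, λ=100.35497800°, h=3994.6330 m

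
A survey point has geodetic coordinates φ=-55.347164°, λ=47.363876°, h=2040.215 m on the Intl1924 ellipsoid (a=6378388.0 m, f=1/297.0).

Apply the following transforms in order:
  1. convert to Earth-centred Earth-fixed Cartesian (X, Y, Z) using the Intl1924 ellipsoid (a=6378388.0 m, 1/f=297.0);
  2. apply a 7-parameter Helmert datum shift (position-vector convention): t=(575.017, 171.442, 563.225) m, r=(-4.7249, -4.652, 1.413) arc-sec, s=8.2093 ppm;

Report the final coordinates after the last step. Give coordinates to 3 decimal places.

start: φ=-55.347164°, λ=47.363876°, h=2040.215 m
→ ECEF (a=6378388.000, f=1/297.0): X=2462947.1978, Y=2675047.9770, Z=-5225240.7357
→ Helmert 7p (PV): X=2463641.9571, Y=2675138.5562, Z=-5224726.1354

X=2463641.957 m, Y=2675138.556 m, Z=-5224726.135 m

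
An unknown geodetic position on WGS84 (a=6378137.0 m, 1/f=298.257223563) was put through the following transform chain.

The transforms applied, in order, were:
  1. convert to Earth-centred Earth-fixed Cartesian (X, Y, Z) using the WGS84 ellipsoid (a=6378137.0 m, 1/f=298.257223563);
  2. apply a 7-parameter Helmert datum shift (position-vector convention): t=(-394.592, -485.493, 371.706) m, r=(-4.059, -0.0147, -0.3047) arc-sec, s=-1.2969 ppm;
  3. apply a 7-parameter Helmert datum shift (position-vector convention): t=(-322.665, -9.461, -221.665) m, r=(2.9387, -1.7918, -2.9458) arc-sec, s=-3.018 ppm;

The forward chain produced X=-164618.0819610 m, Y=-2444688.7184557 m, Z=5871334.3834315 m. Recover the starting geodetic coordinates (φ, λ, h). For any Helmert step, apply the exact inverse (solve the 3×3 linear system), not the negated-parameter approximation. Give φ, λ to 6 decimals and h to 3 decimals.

φ=67.488360°, λ=-93.834199°, h=1859.120 m

start: X=-164618.0820, Y=-2444688.7185, Z=5871334.3834 m
→ Helmert⁻¹: X=-164209.9938, Y=-2444605.3266, Z=5871610.0241
→ Helmert⁻¹: X=-163811.5851, Y=-2444238.7822, Z=5871197.8451
→ geod (Bowring, a=6378137.000): φ=67.48836000°, λ=-93.83419900°, h=1859.1200 m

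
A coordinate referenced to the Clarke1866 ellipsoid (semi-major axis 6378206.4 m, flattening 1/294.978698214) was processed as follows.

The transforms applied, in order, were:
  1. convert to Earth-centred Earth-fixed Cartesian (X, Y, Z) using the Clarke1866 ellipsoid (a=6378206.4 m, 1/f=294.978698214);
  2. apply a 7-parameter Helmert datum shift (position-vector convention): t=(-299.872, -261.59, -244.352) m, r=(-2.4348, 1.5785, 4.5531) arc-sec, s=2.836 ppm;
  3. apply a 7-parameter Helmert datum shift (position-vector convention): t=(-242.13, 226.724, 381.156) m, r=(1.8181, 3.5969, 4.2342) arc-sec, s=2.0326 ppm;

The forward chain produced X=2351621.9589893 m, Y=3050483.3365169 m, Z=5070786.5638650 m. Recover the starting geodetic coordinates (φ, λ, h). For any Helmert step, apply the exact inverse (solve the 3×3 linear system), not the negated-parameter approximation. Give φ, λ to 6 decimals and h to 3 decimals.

φ=52.965080°, λ=52.364171°, h=3373.252 m

start: X=2351621.9590, Y=3050483.3365, Z=5070786.5639 m
→ Helmert⁻¹: X=2351833.5049, Y=3050246.8268, Z=5070409.2276
→ Helmert⁻¹: X=2352155.2357, Y=3050387.9883, Z=5070693.2073
→ geod (Bowring, a=6378206.400): φ=52.96508000°, λ=52.36417100°, h=3373.2520 m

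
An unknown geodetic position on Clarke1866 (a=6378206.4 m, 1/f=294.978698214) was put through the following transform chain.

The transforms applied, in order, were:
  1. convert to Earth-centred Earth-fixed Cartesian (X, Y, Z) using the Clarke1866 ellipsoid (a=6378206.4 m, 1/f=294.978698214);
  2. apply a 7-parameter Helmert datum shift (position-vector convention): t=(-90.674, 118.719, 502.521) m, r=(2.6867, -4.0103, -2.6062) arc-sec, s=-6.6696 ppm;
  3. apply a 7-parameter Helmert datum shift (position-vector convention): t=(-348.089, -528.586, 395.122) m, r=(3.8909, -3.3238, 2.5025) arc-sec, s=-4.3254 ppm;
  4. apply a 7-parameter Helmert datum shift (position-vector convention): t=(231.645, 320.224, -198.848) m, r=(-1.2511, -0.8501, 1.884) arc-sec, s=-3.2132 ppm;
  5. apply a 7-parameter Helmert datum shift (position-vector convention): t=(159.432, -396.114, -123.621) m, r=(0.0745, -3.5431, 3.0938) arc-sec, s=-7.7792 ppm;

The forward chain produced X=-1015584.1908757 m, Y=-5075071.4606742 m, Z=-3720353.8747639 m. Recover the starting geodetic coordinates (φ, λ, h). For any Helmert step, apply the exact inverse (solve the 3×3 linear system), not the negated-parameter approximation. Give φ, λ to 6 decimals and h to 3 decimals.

φ=-35.898250°, λ=-101.320095°, h=3339.762 m

start: X=-1015584.1909, Y=-5075071.4607, Z=-3720353.8748 m
→ Helmert⁻¹: X=-1015891.5451, Y=-5074700.9301, Z=-3720239.9111
→ Helmert⁻¹: X=-1016188.1416, Y=-5075005.6153, Z=-3720079.6107
→ Helmert⁻¹: X=-1015965.9644, Y=-5074556.8321, Z=-3720378.7293
→ Helmert⁻¹: X=-1015890.2871, Y=-5074770.6989, Z=-3720820.2145
→ geod (Bowring, a=6378206.400): φ=-35.89825000°, λ=-101.32009500°, h=3339.7620 m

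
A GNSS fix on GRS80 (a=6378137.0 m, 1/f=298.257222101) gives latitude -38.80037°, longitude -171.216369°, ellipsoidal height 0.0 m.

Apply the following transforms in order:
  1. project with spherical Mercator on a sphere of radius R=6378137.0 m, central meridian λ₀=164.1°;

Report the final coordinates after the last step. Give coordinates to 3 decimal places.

start: φ=-38.800370°, λ=-171.216369°, h=0.000 m
→ merc (R=6378137.0, λ₀=164.1°): E=2747769.2338, N=-4693116.4947

E=2747769.234 m, N=-4693116.495 m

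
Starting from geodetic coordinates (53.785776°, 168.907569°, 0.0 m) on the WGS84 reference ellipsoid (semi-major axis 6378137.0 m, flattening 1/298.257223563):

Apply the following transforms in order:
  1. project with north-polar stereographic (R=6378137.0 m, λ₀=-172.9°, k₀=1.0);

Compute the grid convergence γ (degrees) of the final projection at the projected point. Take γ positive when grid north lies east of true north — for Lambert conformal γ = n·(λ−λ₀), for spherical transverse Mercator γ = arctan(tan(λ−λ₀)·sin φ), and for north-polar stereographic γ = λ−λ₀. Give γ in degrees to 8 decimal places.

-18.19243100

start: φ=53.785776°, λ=168.907569°, h=0.000 m
→ into stereo (λ₀=-172.9°): φ=53.78577600°, λ−λ₀=-18.19243100°
convergence γ = -18.19243100°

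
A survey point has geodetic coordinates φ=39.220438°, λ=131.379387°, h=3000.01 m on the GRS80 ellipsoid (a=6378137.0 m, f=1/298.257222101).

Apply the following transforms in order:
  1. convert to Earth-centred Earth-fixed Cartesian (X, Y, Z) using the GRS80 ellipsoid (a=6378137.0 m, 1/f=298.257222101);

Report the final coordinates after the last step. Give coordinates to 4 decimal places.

X=-3272299.1043 m, Y=3714387.7531 m, Z=4013202.9725 m

start: φ=39.220438°, λ=131.379387°, h=3000.010 m
→ ECEF (a=6378137.000, f=1/298.257222101): X=-3272299.1043, Y=3714387.7531, Z=4013202.9725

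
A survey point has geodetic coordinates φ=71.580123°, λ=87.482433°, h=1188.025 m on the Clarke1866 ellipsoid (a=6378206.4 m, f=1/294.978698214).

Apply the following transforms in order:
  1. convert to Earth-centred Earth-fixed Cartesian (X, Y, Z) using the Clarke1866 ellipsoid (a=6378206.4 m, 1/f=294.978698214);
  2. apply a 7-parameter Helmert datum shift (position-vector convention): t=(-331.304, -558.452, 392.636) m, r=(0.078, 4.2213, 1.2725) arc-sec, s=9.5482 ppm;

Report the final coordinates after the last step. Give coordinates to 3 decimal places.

X=88594.621 m, Y=2019425.020 m, Z=6030439.081 m

start: φ=71.580123°, λ=87.482433°, h=1188.025 m
→ ECEF (a=6378206.400, f=1/294.978698214): X=88814.1311, Y=2019965.9178, Z=6029989.9232
→ Helmert 7p (PV): X=88594.6209, Y=2019425.0204, Z=6030439.0810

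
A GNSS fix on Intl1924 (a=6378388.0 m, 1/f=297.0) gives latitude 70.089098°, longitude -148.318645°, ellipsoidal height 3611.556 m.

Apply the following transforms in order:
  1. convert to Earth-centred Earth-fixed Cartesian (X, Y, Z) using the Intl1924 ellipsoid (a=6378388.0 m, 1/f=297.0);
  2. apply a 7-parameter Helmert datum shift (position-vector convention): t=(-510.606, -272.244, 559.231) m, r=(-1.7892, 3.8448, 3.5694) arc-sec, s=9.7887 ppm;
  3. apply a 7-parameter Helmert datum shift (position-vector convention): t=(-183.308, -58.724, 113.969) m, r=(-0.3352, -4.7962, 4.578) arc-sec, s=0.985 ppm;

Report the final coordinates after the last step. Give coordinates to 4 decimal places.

X=-1855775.4984 m, Y=-1145241.5310 m, Z=5978709.0304 m

start: φ=70.089098°, λ=-148.318645°, h=3611.556 m
→ ECEF (a=6378388.000, f=1/297.0): X=-1855079.2388, Y=-1144886.5148, Z=5977968.1983
→ Helmert 7p (PV): X=-1855476.7601, Y=-1145150.2129, Z=5978630.4562
→ Helmert 7p (PV): X=-1855775.4984, Y=-1145241.5310, Z=5978709.0304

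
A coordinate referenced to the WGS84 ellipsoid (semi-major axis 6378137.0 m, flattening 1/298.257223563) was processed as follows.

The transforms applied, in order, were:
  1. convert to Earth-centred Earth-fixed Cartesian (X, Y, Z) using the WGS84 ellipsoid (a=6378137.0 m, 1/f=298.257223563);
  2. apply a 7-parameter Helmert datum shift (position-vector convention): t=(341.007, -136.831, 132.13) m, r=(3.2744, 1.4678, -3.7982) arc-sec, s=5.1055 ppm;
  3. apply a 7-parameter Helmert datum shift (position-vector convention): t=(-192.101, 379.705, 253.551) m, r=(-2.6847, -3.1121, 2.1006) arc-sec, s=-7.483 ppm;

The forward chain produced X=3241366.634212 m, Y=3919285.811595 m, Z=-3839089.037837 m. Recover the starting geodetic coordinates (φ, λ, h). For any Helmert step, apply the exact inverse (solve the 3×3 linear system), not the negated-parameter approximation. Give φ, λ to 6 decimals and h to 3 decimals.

φ=-37.236734°, λ=50.408441°, h=1946.992 m

start: X=3241366.6342, Y=3919285.8116, Z=-3839089.0378 m
→ Helmert⁻¹: X=3241564.9746, Y=3918952.3923, Z=-3839369.2189
→ Helmert⁻¹: X=3241162.5755, Y=3919067.9465, Z=-3839520.8962
→ geod (Bowring, a=6378137.000): φ=-37.23673400°, λ=50.40844100°, h=1946.9920 m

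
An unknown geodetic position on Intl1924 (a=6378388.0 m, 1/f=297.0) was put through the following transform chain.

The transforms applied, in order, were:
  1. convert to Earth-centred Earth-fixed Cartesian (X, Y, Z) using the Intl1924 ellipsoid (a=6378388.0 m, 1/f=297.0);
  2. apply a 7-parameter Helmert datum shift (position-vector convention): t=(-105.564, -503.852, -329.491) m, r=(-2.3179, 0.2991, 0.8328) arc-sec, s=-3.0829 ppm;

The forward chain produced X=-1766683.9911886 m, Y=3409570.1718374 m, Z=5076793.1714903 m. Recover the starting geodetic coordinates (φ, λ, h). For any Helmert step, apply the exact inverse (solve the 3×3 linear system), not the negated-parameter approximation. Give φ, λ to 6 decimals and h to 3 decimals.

start: X=-1766683.9912, Y=3409570.1718, Z=5076793.1715 m
→ Helmert⁻¹: X=-1766577.4676, Y=3410034.6147, Z=5077174.0734
→ geod (Bowring, a=6378388.000): φ=53.08126200°, λ=117.38653500°, h=1365.8250 m

φ=53.081262°, λ=117.386535°, h=1365.825 m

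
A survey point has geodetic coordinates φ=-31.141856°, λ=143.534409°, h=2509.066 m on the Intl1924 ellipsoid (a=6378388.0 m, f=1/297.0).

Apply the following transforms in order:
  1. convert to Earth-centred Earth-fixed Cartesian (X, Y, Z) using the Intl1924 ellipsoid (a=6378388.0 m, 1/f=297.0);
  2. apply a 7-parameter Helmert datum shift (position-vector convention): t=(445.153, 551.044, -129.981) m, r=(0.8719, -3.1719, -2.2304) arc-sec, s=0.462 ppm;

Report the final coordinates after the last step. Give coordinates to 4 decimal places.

start: φ=-31.141856°, λ=143.534409°, h=2509.066 m
→ ECEF (a=6378388.000, f=1/297.0): X=-4396040.3356, Y=3248814.9676, Z=-3280710.3864
→ Helmert 7p (PV): X=-4395511.6331, Y=3249428.9161, Z=-3280895.7516

X=-4395511.6331 m, Y=3249428.9161 m, Z=-3280895.7516 m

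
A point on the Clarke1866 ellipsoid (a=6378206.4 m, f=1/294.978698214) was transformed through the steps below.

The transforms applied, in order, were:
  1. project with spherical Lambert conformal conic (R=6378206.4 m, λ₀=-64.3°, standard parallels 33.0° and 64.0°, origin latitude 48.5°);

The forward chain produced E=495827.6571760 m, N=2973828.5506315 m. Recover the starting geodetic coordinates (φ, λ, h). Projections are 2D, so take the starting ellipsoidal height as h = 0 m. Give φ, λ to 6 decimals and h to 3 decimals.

start: E=495827.6572, N=2973828.5506 m
→ lcc⁻¹: φ=74.70025200°, λ=-48.86894300°

φ=74.700252°, λ=-48.868943°, h=0.000 m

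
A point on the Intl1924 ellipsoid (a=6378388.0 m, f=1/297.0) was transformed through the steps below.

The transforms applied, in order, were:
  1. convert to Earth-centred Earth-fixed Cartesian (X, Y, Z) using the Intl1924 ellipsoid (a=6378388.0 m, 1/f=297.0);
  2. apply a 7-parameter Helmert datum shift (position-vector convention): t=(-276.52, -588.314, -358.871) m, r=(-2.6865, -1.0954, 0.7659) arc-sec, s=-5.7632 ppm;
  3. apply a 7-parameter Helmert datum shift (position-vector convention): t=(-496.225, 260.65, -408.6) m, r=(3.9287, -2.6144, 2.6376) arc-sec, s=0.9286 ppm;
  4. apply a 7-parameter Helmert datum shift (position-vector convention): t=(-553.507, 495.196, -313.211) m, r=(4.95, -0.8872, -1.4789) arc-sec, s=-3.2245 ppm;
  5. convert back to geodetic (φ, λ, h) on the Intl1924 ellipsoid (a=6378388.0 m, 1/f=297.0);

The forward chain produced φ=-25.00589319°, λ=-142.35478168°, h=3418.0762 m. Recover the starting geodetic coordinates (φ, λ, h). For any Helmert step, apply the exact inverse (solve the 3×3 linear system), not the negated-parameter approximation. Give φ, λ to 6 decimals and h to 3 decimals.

φ=-24.998598°, λ=-142.345712°, h=2153.198 m

start: φ=-25.005893°, λ=-142.354782°, h=3418.076 m
→ ECEF (a=6378388.000, f=1/297.0): X=-4582253.9720, Y=-3534575.1836, Z=-2681146.8646
→ Helmert⁻¹: X=-4581701.4224, Y=-3535178.9620, Z=-2680737.7526
→ Helmert⁻¹: X=-4581280.1238, Y=-3535428.7955, Z=-2680201.2572
→ Helmert⁻¹: X=-4581057.3626, Y=-3534808.9392, Z=-2679879.5416
→ geod (Bowring, a=6378388.000): φ=-24.99859800°, λ=-142.34571200°, h=2153.1980 m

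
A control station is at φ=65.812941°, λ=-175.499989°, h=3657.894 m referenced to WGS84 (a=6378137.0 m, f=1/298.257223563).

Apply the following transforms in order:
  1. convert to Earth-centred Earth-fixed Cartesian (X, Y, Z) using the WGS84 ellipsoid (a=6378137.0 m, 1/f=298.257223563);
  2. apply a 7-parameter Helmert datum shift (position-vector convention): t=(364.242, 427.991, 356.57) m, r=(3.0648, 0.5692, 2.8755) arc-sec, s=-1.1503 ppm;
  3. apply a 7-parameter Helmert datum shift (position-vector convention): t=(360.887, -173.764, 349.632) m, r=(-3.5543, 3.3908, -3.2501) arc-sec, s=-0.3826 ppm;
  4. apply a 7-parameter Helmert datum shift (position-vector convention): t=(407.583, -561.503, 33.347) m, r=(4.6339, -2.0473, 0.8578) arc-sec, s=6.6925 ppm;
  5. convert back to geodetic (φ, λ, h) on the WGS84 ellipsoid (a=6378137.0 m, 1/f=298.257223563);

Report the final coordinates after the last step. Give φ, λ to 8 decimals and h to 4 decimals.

φ=65.82512835°, λ=-175.48858346°, h=3912.8656 m

start: φ=65.812941°, λ=-175.499989°, h=3657.894 m
→ ECEF (a=6378137.000, f=1/298.257223563): X=-2613956.2005, Y=-205723.3195, Z=5798769.4448
→ Helmert 7p (PV): X=-2613570.0817, Y=-205417.6938, Z=5799123.5011
→ Helmert 7p (PV): X=-2613116.0994, Y=-205450.2685, Z=5799517.4187
→ Helmert 7p (PV): X=-2612782.7143, Y=-206154.3054, Z=5799559.0265
→ geod (Bowring, a=6378137.000): φ=65.82512835°, λ=-175.48858346°, h=3912.8656 m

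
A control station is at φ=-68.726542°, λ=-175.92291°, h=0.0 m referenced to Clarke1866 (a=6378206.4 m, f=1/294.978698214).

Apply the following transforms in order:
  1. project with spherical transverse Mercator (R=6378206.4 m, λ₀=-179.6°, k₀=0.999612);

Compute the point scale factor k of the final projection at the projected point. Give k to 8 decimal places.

start: φ=-68.726542°, λ=-175.922910°, h=0.000 m
→ into tm (λ₀=-179.6°): φ=-68.72654200°, λ−λ₀=3.67709000°
scale k = 0.99988272

0.99988272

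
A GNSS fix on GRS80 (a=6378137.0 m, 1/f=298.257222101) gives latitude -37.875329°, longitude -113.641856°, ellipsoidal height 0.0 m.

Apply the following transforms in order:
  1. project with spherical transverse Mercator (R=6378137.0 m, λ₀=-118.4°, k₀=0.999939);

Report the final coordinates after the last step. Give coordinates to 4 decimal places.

E=418189.9392 m, N=-4226679.6896 m

start: φ=-37.875329°, λ=-113.641856°, h=0.000 m
→ tm (R=6378137.0, λ₀=-118.4°): E=418189.9392, N=-4226679.6896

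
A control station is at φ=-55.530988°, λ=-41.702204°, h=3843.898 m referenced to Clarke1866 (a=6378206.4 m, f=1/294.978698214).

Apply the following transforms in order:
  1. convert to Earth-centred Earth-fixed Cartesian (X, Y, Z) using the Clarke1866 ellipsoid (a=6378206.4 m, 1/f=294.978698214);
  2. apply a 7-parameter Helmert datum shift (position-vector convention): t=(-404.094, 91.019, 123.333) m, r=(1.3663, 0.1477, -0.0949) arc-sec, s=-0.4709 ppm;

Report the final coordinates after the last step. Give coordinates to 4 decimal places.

X=2702566.5128 m, Y=-2408325.3410 m, Z=-5237924.4401 m

start: φ=-55.530988°, λ=-41.702204°, h=3843.898 m
→ ECEF (a=6378206.400, f=1/294.978698214): X=2702976.7385, Y=-2408450.9473, Z=-5238032.3506
→ Helmert 7p (PV): X=2702566.5128, Y=-2408325.3410, Z=-5237924.4401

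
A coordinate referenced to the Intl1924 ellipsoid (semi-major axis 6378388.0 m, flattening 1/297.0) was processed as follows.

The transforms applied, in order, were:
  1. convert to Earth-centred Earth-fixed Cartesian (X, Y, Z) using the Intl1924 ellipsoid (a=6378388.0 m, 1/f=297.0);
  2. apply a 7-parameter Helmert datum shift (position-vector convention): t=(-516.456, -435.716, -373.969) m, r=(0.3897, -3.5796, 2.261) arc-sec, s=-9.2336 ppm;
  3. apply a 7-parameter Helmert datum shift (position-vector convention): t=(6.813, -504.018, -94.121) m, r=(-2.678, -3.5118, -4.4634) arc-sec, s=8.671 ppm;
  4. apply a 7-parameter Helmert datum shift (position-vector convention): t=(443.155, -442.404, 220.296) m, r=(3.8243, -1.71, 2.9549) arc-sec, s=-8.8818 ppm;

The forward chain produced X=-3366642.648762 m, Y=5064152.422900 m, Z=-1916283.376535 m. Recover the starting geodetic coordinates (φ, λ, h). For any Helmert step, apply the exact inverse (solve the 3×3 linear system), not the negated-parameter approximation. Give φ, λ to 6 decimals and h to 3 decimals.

start: X=-3366642.6488, Y=5064152.4229, Z=-1916283.3765 m
→ Helmert⁻¹: X=-3367059.0439, Y=5064652.5108, Z=-1916586.6831
→ Helmert⁻¹: X=-3367178.8924, Y=5065064.6268, Z=-1916352.8545
→ Helmert⁻¹: X=-3366671.2461, Y=5065580.4005, Z=-1915947.7210
→ geod (Bowring, a=6378388.000): φ=-17.59563100°, λ=123.60869100°, h=505.2220 m

φ=-17.595631°, λ=123.608691°, h=505.222 m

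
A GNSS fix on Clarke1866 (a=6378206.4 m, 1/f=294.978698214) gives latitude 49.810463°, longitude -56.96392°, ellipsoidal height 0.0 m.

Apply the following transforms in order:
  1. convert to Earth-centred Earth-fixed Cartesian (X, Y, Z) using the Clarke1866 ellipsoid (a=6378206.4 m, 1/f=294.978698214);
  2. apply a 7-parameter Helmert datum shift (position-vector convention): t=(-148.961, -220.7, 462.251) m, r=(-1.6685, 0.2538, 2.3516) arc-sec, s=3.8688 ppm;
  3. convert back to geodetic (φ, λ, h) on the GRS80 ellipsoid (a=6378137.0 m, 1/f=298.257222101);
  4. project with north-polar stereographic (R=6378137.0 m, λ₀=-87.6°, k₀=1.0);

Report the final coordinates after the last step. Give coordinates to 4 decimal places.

E=2377949.3691 m, N=-4015501.5778 m

start: φ=49.810463°, λ=-56.963920°, h=0.000 m
→ ECEF (a=6378206.400, f=1/294.978698214): X=2248337.4733, Y=-3457367.7643, Z=4849006.9589
→ Helmert 7p (PV): X=2248242.5944, Y=-3457536.9827, Z=4849513.1704
→ geod (Bowring, a=6378137.000): φ=49.81067076°, λ=-56.96630662°, h=375.6276 m
→ stereo (R=6378137.0, λ₀=-87.6°): E=2377949.3691, N=-4015501.5778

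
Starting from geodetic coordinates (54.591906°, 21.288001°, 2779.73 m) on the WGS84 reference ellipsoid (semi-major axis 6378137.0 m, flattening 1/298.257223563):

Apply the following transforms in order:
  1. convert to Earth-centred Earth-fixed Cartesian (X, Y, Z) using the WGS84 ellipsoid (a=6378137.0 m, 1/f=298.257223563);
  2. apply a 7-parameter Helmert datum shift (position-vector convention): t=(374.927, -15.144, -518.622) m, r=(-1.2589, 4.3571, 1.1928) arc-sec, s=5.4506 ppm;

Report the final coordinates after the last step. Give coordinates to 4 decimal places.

X=3452995.1647 m, Y=1345284.3204 m, Z=5176888.3206 m

start: φ=54.591906°, λ=21.288001°, h=2779.730 m
→ ECEF (a=6378137.000, f=1/298.257223563): X=3452499.8306, Y=1345240.5668, Z=5177459.8632
→ Helmert 7p (PV): X=3452995.1647, Y=1345284.3204, Z=5176888.3206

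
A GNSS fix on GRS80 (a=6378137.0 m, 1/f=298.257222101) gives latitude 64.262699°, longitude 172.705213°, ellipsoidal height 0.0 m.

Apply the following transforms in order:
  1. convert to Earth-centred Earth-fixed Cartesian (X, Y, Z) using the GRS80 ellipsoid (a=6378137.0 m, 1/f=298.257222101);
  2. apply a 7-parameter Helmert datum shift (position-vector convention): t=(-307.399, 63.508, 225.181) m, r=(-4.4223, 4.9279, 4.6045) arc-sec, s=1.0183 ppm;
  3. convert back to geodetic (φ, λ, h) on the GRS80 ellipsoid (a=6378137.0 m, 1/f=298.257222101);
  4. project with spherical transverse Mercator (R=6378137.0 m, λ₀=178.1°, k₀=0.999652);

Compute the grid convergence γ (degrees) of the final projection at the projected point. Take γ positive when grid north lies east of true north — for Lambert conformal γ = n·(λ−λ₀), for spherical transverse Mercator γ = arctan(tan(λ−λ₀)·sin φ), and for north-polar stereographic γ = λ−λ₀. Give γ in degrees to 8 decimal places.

start: φ=64.262699°, λ=172.705213°, h=0.000 m
→ ECEF (a=6378137.000, f=1/298.257222101): X=-2754752.3894, Y=352637.1713, Z=5722492.4750
→ Helmert 7p (PV): X=-2754933.7486, Y=352762.2332, Z=5722781.7370
→ geod (Bowring, a=6378137.000): φ=64.26224388°, λ=172.70312902°, h=345.5792 m
→ into tm (λ₀=178.1°): φ=64.26224388°, λ−λ₀=-5.39687098°
convergence γ = -4.86416228°

-4.86416228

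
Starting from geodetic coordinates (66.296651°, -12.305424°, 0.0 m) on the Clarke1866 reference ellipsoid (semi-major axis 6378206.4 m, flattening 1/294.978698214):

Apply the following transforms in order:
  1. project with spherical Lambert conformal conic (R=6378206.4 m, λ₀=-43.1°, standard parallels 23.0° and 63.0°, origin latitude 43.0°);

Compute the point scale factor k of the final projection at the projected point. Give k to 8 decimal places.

1.02822136

start: φ=66.296651°, λ=-12.305424°, h=0.000 m
→ into lcc (λ₀=-43.1°): φ=66.29665100°, λ−λ₀=30.79457600°
scale k = 1.02822136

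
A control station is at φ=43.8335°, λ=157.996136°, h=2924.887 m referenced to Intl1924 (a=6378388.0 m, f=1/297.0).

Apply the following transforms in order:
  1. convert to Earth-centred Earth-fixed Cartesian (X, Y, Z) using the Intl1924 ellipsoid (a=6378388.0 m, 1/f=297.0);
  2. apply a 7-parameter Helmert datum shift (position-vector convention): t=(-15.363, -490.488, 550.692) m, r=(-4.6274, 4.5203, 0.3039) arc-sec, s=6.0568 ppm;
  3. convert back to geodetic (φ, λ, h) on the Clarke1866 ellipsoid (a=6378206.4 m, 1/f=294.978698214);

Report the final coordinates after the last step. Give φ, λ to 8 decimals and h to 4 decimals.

start: φ=43.833500°, λ=157.996136°, h=2924.887 m
→ ECEF (a=6378388.000, f=1/297.0): X=-4274785.8799, Y=1727460.9635, Z=4396868.5968
→ Helmert 7p (PV): X=-4274733.3215, Y=1727073.2813, Z=4397500.8478
→ geod (Bowring, a=6378206.400): φ=43.84012794°, λ=158.00035822°, h=3474.6494 m

φ=43.84012794°, λ=158.00035822°, h=3474.6494 m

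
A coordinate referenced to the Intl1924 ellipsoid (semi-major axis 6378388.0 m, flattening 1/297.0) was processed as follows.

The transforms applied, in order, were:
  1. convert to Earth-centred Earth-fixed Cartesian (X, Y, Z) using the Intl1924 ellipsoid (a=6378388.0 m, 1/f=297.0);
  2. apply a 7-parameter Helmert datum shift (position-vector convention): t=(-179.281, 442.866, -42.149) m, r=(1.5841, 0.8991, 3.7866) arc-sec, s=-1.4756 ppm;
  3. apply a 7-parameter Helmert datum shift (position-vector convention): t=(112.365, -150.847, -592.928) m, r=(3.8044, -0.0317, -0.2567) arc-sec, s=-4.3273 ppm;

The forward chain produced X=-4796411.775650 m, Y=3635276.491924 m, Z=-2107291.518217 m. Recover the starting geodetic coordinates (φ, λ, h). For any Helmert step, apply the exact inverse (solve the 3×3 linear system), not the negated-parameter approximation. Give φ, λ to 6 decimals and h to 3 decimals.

start: X=-4796411.7757, Y=3635276.4919, Z=-2107291.5182 m
→ Helmert⁻¹: X=-4796549.7448, Y=3635398.2433, Z=-2106774.0216
→ Helmert⁻¹: X=-4796301.6262, Y=3635032.6114, Z=-2106783.8050
→ geod (Bowring, a=6378388.000): φ=-19.41458300°, λ=142.84215200°, h=212.8770 m

φ=-19.414583°, λ=142.842152°, h=212.877 m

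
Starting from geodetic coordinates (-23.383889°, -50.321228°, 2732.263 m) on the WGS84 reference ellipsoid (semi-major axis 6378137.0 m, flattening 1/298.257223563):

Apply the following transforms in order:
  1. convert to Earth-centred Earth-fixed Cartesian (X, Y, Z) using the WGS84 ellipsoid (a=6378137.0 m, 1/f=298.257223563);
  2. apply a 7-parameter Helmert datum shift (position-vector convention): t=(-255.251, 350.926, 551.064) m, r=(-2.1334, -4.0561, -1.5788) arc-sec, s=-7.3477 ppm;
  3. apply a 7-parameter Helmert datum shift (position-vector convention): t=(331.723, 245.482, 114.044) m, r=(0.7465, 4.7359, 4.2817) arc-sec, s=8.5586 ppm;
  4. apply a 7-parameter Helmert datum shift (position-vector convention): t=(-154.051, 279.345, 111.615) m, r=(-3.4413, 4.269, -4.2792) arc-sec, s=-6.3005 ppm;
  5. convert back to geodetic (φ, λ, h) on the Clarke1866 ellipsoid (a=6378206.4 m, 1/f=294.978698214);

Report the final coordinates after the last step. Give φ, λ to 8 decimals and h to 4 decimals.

start: φ=-23.383889°, λ=-50.321228°, h=2732.263 m
→ ECEF (a=6378137.000, f=1/298.257223563): X=3741428.0950, Y=-4509970.7702, Z=-2516882.5435
→ Helmert 7p (PV): X=3741160.3259, Y=-4509641.3758, Z=-2516192.7670
→ Helmert 7p (PV): X=3741559.9082, Y=-4509347.7228, Z=-2516202.4781
→ Helmert 7p (PV): X=3741236.6557, Y=-4509159.5689, Z=-2516077.2142
→ geod (Bowring, a=6378206.400): φ=-23.38145208°, λ=-50.31760395°, h=1695.3799 m

φ=-23.38145208°, λ=-50.31760395°, h=1695.3799 m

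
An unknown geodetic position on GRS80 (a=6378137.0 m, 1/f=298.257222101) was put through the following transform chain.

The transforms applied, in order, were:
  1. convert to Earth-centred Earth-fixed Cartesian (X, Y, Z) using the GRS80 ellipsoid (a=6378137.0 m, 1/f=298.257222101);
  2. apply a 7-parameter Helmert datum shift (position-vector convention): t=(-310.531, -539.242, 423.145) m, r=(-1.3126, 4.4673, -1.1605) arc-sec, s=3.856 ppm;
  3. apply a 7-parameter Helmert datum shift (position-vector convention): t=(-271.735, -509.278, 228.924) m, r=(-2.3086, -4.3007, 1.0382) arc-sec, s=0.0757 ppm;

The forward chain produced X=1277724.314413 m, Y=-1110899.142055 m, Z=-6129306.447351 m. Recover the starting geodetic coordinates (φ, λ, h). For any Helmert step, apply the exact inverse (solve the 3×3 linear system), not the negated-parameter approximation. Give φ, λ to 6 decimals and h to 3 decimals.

φ=-74.660797°, λ=-40.962256°, h=1134.879 m

start: X=1277724.3144, Y=-1110899.1421, Z=-6129306.4474 m
→ Helmert⁻¹: X=1277862.5601, Y=-1110327.6072, Z=-6129573.9785
→ Helmert⁻¹: X=1278307.1691, Y=-1109737.8848, Z=-6129952.8626
→ geod (Bowring, a=6378137.000): φ=-74.66079700°, λ=-40.96225600°, h=1134.8790 m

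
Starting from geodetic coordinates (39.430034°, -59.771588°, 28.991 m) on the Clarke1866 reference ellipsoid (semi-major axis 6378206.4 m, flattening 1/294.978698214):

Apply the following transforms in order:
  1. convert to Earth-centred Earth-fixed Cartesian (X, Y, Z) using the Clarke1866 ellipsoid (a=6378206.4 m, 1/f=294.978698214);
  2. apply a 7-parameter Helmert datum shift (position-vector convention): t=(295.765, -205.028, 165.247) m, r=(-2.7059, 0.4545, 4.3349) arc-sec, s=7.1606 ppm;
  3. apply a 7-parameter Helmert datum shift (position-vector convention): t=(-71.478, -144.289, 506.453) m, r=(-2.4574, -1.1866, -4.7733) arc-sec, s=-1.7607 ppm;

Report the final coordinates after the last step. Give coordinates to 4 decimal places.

X=2483873.3301 m, Y=-4262766.8764 m, Z=4029937.0275 m

start: φ=39.430034°, λ=-59.771588°, h=28.991 m
→ ECEF (a=6378206.400, f=1/294.978698214): X=2483658.9961, Y=-4262490.1166, Z=4029128.0513
→ Helmert 7p (PV): X=2484071.0056, Y=-4262620.6124, Z=4029372.5947
→ Helmert 7p (PV): X=2483873.3301, Y=-4262766.8764, Z=4029937.0275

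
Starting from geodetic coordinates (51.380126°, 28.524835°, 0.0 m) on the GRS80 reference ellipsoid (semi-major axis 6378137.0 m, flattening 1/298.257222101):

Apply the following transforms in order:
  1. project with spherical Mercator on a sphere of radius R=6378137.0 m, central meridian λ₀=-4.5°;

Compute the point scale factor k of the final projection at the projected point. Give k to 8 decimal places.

1.60217731

start: φ=51.380126°, λ=28.524835°, h=0.000 m
→ into merc (λ₀=-4.5°): φ=51.38012600°, λ−λ₀=33.02483500°
scale k = 1.60217731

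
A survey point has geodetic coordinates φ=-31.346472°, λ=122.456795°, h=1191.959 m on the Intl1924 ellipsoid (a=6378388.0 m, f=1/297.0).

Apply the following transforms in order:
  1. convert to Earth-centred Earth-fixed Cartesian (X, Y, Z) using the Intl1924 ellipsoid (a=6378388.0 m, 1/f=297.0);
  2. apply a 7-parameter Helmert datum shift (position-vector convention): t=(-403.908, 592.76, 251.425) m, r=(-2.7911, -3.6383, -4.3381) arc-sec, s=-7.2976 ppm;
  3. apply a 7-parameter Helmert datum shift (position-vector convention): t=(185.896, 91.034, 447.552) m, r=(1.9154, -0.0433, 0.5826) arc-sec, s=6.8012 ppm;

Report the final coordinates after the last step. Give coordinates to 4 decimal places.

start: φ=-31.346472°, λ=122.456795°, h=1191.959 m
→ ECEF (a=6378388.000, f=1/297.0): X=-2926619.3646, Y=4601525.6874, Z=-3299429.4747
→ Helmert 7p (PV): X=-2926846.9400, Y=4602101.7723, Z=-3299267.8597
→ Helmert 7p (PV): X=-2926693.2563, Y=4602246.4768, Z=-3298800.6251

X=-2926693.2563 m, Y=4602246.4768 m, Z=-3298800.6251 m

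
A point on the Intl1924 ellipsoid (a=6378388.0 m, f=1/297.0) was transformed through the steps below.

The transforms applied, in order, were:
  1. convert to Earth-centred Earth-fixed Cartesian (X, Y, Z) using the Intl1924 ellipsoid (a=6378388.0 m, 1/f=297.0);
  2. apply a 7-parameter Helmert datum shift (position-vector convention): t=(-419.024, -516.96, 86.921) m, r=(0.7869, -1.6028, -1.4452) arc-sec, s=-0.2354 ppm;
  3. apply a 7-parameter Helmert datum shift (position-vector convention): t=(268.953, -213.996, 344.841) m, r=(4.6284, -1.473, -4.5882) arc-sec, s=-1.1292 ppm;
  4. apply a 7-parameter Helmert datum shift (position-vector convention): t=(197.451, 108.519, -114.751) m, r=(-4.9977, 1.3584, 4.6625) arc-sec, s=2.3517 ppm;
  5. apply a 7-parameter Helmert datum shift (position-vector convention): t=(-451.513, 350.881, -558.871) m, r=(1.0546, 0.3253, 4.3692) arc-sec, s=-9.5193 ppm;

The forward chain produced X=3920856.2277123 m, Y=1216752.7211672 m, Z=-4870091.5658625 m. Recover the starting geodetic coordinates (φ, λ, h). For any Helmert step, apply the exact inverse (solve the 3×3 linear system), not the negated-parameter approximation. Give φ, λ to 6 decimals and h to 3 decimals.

start: X=3920856.2277, Y=1216752.7212, Z=-4870091.5659 m
→ Helmert⁻¹: X=3921378.5133, Y=1216305.4576, Z=-4869579.0842
→ Helmert⁻¹: X=3921231.4014, Y=1216223.4245, Z=-4869397.5891
→ Helmert⁻¹: X=3920905.0410, Y=1216416.7375, Z=-4869803.2247
→ Helmert⁻¹: X=3921278.6193, Y=1216942.8798, Z=-4869926.4054
→ geod (Bowring, a=6378388.000): φ=-50.05641700°, λ=17.24138400°, h=3929.3650 m

φ=-50.056417°, λ=17.241384°, h=3929.365 m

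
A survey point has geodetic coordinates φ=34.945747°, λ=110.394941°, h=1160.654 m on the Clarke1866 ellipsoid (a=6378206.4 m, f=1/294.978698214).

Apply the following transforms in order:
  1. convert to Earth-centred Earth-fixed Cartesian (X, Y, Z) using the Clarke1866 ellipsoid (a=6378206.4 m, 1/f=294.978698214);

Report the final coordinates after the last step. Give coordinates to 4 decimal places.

X=-1824323.6527 m, Y=4906784.5284 m, Z=3633411.9851 m

start: φ=34.945747°, λ=110.394941°, h=1160.654 m
→ ECEF (a=6378206.400, f=1/294.978698214): X=-1824323.6527, Y=4906784.5284, Z=3633411.9851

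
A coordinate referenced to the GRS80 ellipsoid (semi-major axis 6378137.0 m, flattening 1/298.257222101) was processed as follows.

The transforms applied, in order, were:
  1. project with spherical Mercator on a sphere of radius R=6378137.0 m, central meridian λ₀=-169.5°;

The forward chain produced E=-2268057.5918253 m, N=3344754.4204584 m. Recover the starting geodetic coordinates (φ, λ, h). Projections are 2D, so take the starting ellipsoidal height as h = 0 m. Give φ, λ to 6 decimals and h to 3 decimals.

start: E=-2268057.5918, N=3344754.4205 m
→ merc⁻¹: φ=28.75700500°, λ=170.12569200°

φ=28.757005°, λ=170.125692°, h=0.000 m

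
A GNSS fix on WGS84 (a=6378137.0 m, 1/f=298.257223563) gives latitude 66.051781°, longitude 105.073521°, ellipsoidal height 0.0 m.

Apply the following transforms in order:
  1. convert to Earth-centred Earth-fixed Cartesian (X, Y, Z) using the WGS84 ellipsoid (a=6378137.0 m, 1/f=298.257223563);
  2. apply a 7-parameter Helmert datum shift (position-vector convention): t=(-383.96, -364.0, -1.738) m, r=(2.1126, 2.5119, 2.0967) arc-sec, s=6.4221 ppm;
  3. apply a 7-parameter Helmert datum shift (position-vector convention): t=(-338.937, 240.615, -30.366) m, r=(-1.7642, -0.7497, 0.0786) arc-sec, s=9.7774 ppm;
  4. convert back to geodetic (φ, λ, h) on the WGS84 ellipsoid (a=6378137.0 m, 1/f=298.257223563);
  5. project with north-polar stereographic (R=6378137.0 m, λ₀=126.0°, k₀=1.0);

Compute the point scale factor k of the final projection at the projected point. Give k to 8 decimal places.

start: φ=66.051781°, λ=105.073521°, h=0.000 m
→ ECEF (a=6378137.000, f=1/298.257223563): X=-675169.4502, Y=2506895.0335, Z=5806293.6656
→ Helmert 7p (PV): X=-675512.5195, Y=2506480.8004, Z=5806363.1147
→ Helmert 7p (PV): X=-675880.1206, Y=2506795.3276, Z=5806365.6262
→ geod (Bowring, a=6378137.000): φ=66.05131649°, λ=105.08923678°, h=101.7451 m
→ into stereo (λ₀=126.0°): φ=66.05131649°, λ−λ₀=-20.91076322°
scale k = 1.04498155

1.04498155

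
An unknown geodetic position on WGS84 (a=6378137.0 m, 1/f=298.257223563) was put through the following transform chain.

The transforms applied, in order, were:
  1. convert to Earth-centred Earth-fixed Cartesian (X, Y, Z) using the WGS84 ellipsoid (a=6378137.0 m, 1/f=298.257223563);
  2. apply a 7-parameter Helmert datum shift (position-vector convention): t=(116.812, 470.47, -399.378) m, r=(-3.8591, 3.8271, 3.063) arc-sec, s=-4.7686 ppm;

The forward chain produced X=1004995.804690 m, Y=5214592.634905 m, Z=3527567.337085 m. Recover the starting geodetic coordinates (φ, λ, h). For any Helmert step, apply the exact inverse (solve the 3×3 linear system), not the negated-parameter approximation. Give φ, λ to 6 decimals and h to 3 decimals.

start: X=1004995.8047, Y=5214592.6349, Z=3527567.3371 m
→ Helmert⁻¹: X=1004895.7512, Y=5214066.0978, Z=3528099.7361
→ geod (Bowring, a=6378137.000): φ=33.77850400°, λ=79.09126000°, h=3683.2400 m

φ=33.778504°, λ=79.091260°, h=3683.240 m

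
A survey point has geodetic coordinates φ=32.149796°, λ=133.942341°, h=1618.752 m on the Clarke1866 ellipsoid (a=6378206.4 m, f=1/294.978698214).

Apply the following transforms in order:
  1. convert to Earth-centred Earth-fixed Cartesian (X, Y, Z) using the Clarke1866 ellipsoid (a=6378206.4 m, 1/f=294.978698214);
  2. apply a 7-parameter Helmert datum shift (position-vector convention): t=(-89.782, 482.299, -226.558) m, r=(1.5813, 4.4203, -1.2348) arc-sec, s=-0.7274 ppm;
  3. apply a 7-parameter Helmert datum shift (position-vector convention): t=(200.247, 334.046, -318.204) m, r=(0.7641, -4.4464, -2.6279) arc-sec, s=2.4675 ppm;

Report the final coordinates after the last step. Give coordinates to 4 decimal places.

X=-3751733.7213 m, Y=3893904.3170 m, Z=3374692.7236 m

start: φ=32.149796°, λ=133.942341°, h=1618.752 m
→ ECEF (a=6378206.400, f=1/294.978698214): X=-3751910.1438, Y=3893049.3132, Z=3375187.8187
→ Helmert 7p (PV): X=-3751901.5600, Y=3893525.3657, Z=3375069.0552
→ Helmert 7p (PV): X=-3751733.7213, Y=3893904.3170, Z=3374692.7236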